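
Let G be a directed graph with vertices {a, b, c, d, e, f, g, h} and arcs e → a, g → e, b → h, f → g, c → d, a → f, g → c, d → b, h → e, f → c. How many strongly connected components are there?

{a, b, c, d, e, f, g, h} are all mutually reachable — one SCC of size 8.
That gives 1 strongly connected component.

1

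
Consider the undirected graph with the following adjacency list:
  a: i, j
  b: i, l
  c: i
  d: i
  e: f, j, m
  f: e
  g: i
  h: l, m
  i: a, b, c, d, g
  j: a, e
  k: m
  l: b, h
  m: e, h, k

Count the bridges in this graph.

5

The edges on the cycle a-i-b-l-h-m-e-j-a are not bridges since each lies on that cycle.
But removing f-e disconnects f from e; removing i-c disconnects i from c; removing i-d disconnects i from d; removing g-i disconnects g from i — these are bridges.
In total 5 edges are bridges.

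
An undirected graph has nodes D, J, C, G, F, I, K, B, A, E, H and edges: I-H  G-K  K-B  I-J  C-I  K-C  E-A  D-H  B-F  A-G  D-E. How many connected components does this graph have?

Starting from A we can reach A, B, C, D, E, F, G, H, I, J, K. That is one component of size 11.
Total: 1 component.

1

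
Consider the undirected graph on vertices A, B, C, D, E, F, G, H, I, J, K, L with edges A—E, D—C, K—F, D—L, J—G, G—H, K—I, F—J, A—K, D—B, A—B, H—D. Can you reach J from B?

From B we can reach A, B, C, D, E, F, G, H, I, J, K, L, which includes J.

Yes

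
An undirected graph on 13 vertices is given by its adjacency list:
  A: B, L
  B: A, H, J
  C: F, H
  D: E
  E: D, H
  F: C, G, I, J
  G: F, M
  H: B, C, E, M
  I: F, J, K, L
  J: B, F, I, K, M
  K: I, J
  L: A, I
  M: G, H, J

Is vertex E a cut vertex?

Deleting E raises the number of components from 1 to 2, so E is a cut vertex.

Yes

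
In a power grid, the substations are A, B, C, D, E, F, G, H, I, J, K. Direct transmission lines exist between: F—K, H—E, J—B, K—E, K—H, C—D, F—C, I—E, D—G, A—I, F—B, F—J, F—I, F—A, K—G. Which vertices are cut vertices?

F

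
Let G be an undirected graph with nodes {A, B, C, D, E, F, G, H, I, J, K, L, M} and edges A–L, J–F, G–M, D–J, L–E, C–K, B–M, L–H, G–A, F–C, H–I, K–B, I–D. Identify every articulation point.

L

Removing L increases the component count from 1 to 2, so L is a cut vertex.
By contrast removing F leaves 1 component; it is not a cut vertex. No other vertex is a cut vertex either.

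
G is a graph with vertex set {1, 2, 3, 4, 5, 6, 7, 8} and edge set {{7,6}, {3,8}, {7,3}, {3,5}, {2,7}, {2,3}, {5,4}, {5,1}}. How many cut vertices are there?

3

Removing 3 increases the component count from 1 to 3, so 3 is a cut vertex.
Removing 5 increases the component count from 1 to 3, so 5 is a cut vertex.
Removing 7 increases the component count from 1 to 2, so 7 is a cut vertex.
By contrast removing 1 leaves 1 component; it is not a cut vertex. No other vertex is a cut vertex either.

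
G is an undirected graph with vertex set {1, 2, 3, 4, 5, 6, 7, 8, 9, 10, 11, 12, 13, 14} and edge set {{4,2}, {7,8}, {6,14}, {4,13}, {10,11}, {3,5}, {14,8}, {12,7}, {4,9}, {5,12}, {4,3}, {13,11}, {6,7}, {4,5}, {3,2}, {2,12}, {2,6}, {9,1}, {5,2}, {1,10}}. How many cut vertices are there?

Removing 4 increases the component count from 1 to 2, so 4 is a cut vertex.
By contrast removing 13 leaves 1 component; it is not a cut vertex. No other vertex is a cut vertex either.

1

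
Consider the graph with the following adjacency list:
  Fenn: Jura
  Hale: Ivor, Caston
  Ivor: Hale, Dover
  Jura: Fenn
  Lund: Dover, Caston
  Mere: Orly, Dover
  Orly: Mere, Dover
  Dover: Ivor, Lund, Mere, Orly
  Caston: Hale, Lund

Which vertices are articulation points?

Dover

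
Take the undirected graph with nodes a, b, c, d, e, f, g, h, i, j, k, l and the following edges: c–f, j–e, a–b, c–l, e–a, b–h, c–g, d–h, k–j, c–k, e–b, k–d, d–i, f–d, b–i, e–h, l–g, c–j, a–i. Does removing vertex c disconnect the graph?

Yes

Deleting c raises the number of components from 1 to 2, so c is a cut vertex.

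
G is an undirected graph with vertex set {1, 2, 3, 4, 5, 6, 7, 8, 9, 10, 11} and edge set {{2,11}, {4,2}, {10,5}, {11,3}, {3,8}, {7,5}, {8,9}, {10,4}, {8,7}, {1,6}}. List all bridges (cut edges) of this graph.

The edges on the cycle 10-4-2-11-3-8-7-5-10 are not bridges since each lies on that cycle.
But removing 9–8 disconnects 9 from 8; removing 1–6 disconnects 1 from 6 — these are bridges.

1-6, 8-9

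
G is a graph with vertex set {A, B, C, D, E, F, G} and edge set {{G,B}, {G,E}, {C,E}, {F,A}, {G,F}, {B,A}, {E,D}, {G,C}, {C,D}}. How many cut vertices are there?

1

Removing G increases the component count from 1 to 2, so G is a cut vertex.
By contrast removing D leaves 1 component; it is not a cut vertex. No other vertex is a cut vertex either.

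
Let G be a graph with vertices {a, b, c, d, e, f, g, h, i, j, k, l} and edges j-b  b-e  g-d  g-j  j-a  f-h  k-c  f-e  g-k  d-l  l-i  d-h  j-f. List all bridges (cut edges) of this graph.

The edges on the cycle g-j-f-h-d-g are not bridges since each lies on that cycle.
But removing j-a disconnects j from a; removing i-l disconnects i from l; removing d-l disconnects d from l; removing k-g disconnects k from g — these are bridges.
In total 5 edges are bridges.

a-j, c-k, d-l, g-k, i-l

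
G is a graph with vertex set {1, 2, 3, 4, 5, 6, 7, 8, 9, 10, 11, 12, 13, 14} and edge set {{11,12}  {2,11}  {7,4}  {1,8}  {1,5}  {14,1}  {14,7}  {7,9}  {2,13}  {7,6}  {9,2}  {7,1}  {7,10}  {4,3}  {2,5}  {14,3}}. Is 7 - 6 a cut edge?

Yes

Removing 7 - 6 leaves no path between 7 and 6: the component count goes from 1 to 2. So it is a bridge.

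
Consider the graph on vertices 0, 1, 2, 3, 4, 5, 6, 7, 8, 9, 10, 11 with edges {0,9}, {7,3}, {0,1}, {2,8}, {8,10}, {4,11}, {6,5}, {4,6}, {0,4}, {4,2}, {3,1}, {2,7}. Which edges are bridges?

0-9, 10-8, 11-4, 2-8, 4-6, 5-6

The edges on the cycle 0-4-2-7-3-1-0 are not bridges since each lies on that cycle.
But removing 2 - 8 disconnects 2 from 8; removing 6 - 5 disconnects 6 from 5; removing 4 - 11 disconnects 4 from 11; removing 6 - 4 disconnects 6 from 4 — these are bridges.
In total 6 edges are bridges.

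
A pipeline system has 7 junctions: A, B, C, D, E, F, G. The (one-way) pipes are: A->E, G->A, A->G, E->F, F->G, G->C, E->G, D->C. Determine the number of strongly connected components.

4

{A, E, F, G} are all mutually reachable — one SCC of size 4.
{B} is an SCC by itself.
{C} is an SCC by itself.
{D} is an SCC by itself.
That gives 4 strongly connected components.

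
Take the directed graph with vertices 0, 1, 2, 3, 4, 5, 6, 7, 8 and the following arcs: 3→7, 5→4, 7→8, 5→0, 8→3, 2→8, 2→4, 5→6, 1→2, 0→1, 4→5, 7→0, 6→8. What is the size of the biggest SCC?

9

{0, 1, 2, 3, 4, 5, 6, 7, 8} are all mutually reachable — one SCC of size 9.
The largest has 9 vertices.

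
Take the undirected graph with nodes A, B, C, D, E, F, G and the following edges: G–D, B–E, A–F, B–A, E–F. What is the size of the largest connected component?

C is isolated — a component by itself.
Starting from D we can reach D, G. That is one component of size 2.
Starting from A we can reach A, B, E, F. That is one component of size 4.
The largest has 4 vertices.

4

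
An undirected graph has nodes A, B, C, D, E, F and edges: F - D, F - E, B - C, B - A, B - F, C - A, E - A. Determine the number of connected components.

Starting from A we can reach A, B, C, D, E, F. That is one component of size 6.
Total: 1 component.

1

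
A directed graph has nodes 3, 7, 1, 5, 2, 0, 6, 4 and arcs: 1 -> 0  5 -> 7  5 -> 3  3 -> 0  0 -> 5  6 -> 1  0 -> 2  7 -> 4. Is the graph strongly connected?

No

There is no directed path from 7 to 2, so the graph is not strongly connected.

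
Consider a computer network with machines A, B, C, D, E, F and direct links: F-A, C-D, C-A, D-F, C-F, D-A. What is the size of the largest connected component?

4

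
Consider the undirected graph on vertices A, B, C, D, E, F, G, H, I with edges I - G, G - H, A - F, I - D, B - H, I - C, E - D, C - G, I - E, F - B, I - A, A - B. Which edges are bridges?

none

The edges on the cycle I-E-D-I are not bridges since each lies on that cycle.
Every edge lies on some cycle, so there are no bridges.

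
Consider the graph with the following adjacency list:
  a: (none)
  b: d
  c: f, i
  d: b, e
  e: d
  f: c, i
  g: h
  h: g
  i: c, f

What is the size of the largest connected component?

3

a is isolated — a component by itself.
Starting from g we can reach g, h. That is one component of size 2.
Starting from b we can reach b, d, e. That is one component of size 3.
Starting from c we can reach c, f, i. That is one component of size 3.
The largest has 3 vertices.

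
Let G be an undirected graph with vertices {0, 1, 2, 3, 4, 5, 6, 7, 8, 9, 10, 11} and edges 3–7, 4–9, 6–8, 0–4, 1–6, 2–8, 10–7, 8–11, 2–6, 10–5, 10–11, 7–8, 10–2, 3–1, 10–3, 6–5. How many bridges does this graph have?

2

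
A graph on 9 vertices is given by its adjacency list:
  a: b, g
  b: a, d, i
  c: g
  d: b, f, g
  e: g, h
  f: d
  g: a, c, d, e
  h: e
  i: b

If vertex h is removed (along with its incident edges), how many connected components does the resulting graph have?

With h gone, the remaining components are: {a, b, c, d, e, f, g, i}.
That is 1 component.

1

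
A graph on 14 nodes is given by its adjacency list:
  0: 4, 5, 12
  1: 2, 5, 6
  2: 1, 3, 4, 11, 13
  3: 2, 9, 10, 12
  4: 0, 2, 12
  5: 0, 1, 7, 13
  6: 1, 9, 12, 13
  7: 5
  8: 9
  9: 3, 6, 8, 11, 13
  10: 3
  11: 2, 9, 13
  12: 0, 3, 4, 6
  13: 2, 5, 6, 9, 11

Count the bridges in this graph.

3

The edges on the cycle 9-6-1-2-4-0-5-13-9 are not bridges since each lies on that cycle.
But removing 10-3 disconnects 10 from 3; removing 9-8 disconnects 9 from 8; removing 5-7 disconnects 5 from 7 — these are bridges.
That makes 3 bridges.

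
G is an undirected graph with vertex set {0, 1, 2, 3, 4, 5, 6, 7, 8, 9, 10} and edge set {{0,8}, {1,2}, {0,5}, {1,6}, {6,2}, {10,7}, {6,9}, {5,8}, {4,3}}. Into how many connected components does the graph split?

Starting from 7 we can reach 7, 10. That is one component of size 2.
Starting from 3 we can reach 3, 4. That is one component of size 2.
Starting from 0 we can reach 0, 5, 8. That is one component of size 3.
Starting from 1 we can reach 1, 2, 6, 9. That is one component of size 4.
Total: 4 components.

4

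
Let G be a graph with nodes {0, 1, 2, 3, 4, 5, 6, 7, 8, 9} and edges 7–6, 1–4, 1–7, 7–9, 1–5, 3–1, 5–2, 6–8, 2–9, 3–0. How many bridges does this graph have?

The edges on the cycle 1-7-9-2-5-1 are not bridges since each lies on that cycle.
But removing 6–8 disconnects 6 from 8; removing 6–7 disconnects 6 from 7; removing 0–3 disconnects 0 from 3; removing 1–3 disconnects 1 from 3 — these are bridges.
In total 5 edges are bridges.

5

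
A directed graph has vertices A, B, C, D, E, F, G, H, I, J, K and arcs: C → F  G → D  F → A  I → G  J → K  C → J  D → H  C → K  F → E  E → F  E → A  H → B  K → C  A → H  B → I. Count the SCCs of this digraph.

{B, D, G, H, I} are all mutually reachable — one SCC of size 5.
{C, J, K} are all mutually reachable — one SCC of size 3.
{E, F} are all mutually reachable — one SCC of size 2.
{A} is an SCC by itself.
That gives 4 strongly connected components.

4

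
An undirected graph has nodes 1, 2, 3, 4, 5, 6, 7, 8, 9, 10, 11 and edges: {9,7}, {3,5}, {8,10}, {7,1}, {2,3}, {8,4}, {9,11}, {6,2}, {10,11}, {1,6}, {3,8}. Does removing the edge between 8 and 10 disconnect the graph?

After removing 8-10, the path 8-3-2-6-1-7-9-11-10 still connects them, so the edge is not a bridge.

No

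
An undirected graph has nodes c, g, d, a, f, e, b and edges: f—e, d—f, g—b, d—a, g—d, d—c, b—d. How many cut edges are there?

The edges on the cycle g-b-d-g are not bridges since each lies on that cycle.
But removing d—f disconnects d from f; removing d—a disconnects d from a; removing f—e disconnects f from e; removing d—c disconnects d from c — these are bridges.
That makes 4 bridges.

4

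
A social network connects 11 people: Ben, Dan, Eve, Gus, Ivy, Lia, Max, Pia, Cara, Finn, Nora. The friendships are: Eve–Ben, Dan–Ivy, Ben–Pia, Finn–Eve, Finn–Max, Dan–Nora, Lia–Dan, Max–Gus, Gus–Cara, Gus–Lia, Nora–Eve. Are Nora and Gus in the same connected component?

From Nora we can reach Ben, Dan, Eve, Gus, Ivy, Lia, Max, Pia, Cara, Finn, Nora, which includes Gus.

Yes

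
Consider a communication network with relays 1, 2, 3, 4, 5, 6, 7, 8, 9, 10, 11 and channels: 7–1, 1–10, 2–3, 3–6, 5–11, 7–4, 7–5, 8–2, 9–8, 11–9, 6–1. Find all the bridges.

The edges on the cycle 7-5-11-9-8-2-3-6-1-7 are not bridges since each lies on that cycle.
But removing 1–10 disconnects 1 from 10; removing 7–4 disconnects 7 from 4 — these are bridges.

1-10, 4-7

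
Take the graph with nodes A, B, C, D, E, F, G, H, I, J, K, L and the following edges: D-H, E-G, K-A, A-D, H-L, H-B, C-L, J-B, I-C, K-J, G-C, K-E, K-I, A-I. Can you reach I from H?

From H we can reach A, B, C, D, E, G, H, I, J, K, L, which includes I.

Yes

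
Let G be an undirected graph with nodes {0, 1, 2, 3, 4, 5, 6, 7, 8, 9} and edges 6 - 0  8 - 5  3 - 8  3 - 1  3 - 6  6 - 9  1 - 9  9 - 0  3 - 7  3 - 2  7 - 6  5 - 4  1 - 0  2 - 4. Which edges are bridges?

none

The edges on the cycle 3-8-5-4-2-3 are not bridges since each lies on that cycle.
Every edge lies on some cycle, so there are no bridges.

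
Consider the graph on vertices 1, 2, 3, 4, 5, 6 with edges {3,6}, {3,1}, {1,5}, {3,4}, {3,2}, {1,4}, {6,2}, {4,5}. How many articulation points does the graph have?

Removing 3 increases the component count from 1 to 2, so 3 is a cut vertex.
By contrast removing 6 leaves 1 component; it is not a cut vertex. No other vertex is a cut vertex either.

1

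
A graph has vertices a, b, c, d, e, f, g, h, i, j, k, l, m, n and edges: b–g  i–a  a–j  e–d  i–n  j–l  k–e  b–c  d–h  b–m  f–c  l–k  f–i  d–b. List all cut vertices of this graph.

Removing b increases the component count from 1 to 3, so b is a cut vertex.
Removing d increases the component count from 1 to 2, so d is a cut vertex.
Removing i increases the component count from 1 to 2, so i is a cut vertex.
By contrast removing k leaves 1 component; it is not a cut vertex. No other vertex is a cut vertex either.

b, d, i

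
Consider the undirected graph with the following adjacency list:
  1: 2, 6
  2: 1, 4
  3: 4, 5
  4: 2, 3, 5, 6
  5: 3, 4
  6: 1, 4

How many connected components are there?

1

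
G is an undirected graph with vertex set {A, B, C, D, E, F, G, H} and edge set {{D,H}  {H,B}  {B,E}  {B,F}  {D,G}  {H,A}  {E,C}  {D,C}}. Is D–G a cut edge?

Yes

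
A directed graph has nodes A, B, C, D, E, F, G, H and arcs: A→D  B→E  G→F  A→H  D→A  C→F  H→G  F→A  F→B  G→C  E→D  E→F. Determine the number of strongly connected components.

1

{A, B, C, D, E, F, G, H} are all mutually reachable — one SCC of size 8.
That gives 1 strongly connected component.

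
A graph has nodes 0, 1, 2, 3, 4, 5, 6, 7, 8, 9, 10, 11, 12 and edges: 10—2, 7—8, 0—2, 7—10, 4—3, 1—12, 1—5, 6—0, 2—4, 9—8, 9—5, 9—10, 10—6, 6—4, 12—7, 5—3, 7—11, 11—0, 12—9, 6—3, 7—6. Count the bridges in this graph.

0

The edges on the cycle 7-11-0-2-10-7 are not bridges since each lies on that cycle.
Every edge lies on some cycle, so there are no bridges.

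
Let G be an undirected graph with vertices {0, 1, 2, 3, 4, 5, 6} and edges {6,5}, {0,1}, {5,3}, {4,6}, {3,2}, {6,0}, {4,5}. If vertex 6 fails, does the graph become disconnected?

Yes

Deleting 6 raises the number of components from 1 to 2, so 6 is a cut vertex.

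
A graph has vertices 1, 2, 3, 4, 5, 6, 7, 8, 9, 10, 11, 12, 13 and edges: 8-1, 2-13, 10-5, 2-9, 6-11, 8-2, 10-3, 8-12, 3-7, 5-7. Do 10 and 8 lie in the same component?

No

The component containing 10 is {3, 5, 7, 10}, and 8 is not in it.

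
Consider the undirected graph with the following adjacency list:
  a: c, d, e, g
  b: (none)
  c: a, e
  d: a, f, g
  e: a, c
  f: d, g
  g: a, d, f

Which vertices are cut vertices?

Removing a increases the component count from 2 to 3, so a is a cut vertex.
By contrast removing f leaves 2 components; it is not a cut vertex. No other vertex is a cut vertex either.

a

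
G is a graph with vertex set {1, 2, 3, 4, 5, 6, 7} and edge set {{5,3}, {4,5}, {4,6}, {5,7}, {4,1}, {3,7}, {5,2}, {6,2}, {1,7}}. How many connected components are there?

Starting from 1 we can reach 1, 2, 3, 4, 5, 6, 7. That is one component of size 7.
Total: 1 component.

1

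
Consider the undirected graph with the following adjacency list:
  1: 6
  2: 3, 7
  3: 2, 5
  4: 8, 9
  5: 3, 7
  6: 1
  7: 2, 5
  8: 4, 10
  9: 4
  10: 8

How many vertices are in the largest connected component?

Starting from 1 we can reach 1, 6. That is one component of size 2.
Starting from 2 we can reach 2, 3, 5, 7. That is one component of size 4.
Starting from 4 we can reach 4, 8, 9, 10. That is one component of size 4.
The largest has 4 vertices.

4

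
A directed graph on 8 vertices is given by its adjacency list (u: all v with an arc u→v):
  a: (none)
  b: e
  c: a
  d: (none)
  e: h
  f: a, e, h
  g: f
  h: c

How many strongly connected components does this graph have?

8

{f} is an SCC by itself.
{d} is an SCC by itself.
{h} is an SCC by itself.
{g} is an SCC by itself.
{e} is an SCC by itself.
(and 3 more singleton SCCs)
That gives 8 strongly connected components.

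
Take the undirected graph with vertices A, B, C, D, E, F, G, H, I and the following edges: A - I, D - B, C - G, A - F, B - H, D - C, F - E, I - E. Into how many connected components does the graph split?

2

Starting from A we can reach A, E, F, I. That is one component of size 4.
Starting from B we can reach B, C, D, G, H. That is one component of size 5.
Total: 2 components.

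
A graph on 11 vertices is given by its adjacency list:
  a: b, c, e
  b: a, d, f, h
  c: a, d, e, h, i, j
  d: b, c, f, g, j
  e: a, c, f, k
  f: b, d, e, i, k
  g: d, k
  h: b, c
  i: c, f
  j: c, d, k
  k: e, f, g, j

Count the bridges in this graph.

The edges on the cycle f-k-g-d-f are not bridges since each lies on that cycle.
Every edge lies on some cycle, so there are no bridges.

0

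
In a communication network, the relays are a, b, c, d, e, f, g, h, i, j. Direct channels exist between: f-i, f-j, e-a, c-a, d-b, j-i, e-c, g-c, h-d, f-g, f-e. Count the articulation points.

2

Removing d increases the component count from 2 to 3, so d is a cut vertex.
Removing f increases the component count from 2 to 3, so f is a cut vertex.
By contrast removing g leaves 2 components; it is not a cut vertex. No other vertex is a cut vertex either.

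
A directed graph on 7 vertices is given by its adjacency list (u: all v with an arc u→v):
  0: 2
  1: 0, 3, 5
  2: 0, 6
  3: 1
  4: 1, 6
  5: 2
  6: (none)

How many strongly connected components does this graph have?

5

{0, 2} are all mutually reachable — one SCC of size 2.
{1, 3} are all mutually reachable — one SCC of size 2.
{4} is an SCC by itself.
{6} is an SCC by itself.
{5} is an SCC by itself.
That gives 5 strongly connected components.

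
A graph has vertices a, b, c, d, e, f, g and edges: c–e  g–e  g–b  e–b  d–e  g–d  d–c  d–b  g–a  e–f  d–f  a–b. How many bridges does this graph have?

0

The edges on the cycle d-c-e-d are not bridges since each lies on that cycle.
Every edge lies on some cycle, so there are no bridges.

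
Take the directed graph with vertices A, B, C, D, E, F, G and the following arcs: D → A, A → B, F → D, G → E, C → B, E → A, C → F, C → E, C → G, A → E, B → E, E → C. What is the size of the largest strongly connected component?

7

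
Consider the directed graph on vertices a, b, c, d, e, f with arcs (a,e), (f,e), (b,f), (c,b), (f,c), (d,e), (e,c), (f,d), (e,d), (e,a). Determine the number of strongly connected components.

1

{a, b, c, d, e, f} are all mutually reachable — one SCC of size 6.
That gives 1 strongly connected component.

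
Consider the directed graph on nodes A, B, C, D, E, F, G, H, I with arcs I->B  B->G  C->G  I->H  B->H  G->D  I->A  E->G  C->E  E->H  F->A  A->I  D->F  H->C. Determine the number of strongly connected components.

{A, B, C, D, E, F, G, H, I} are all mutually reachable — one SCC of size 9.
That gives 1 strongly connected component.

1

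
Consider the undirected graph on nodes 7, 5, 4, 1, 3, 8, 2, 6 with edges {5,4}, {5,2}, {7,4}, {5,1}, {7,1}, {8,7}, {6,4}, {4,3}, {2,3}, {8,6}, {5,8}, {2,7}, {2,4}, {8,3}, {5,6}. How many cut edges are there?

The edges on the cycle 5-8-6-5 are not bridges since each lies on that cycle.
Every edge lies on some cycle, so there are no bridges.

0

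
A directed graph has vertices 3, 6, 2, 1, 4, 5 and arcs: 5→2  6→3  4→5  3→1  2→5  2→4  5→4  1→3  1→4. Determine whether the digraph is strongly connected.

There is no directed path from 1 to 6, so the graph is not strongly connected.

No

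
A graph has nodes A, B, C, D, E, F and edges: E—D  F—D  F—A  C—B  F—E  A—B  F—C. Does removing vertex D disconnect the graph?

No

Deleting D leaves 1 component (was 1) (its neighbors E, F remain connected to each other), so D is not a cut vertex.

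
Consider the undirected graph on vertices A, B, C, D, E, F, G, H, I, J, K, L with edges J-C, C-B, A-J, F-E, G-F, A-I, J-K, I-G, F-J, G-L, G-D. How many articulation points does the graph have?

Removing C increases the component count from 2 to 3, so C is a cut vertex.
Removing F increases the component count from 2 to 3, so F is a cut vertex.
Removing G increases the component count from 2 to 4, so G is a cut vertex.
Likewise J is a cut vertex.
By contrast removing E leaves 2 components; it is not a cut vertex. No other vertex is a cut vertex either.

4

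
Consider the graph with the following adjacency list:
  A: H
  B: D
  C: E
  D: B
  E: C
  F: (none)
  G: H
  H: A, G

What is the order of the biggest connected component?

F is isolated — a component by itself.
Starting from B we can reach B, D. That is one component of size 2.
Starting from C we can reach C, E. That is one component of size 2.
Starting from A we can reach A, G, H. That is one component of size 3.
The largest has 3 vertices.

3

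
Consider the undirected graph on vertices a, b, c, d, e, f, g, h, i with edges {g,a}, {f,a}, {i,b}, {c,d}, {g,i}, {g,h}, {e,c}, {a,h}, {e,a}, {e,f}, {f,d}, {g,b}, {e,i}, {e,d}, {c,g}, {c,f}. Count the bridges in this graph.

The edges on the cycle g-i-b-g are not bridges since each lies on that cycle.
Every edge lies on some cycle, so there are no bridges.

0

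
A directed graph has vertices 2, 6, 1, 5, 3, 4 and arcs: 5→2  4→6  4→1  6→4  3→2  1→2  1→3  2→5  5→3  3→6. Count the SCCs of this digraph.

{1, 2, 3, 4, 5, 6} are all mutually reachable — one SCC of size 6.
That gives 1 strongly connected component.

1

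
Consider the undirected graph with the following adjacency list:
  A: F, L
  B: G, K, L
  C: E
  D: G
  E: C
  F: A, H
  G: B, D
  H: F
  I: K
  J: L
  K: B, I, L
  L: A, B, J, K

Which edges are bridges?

A-F, A-L, B-G, C-E, D-G, F-H, I-K, J-L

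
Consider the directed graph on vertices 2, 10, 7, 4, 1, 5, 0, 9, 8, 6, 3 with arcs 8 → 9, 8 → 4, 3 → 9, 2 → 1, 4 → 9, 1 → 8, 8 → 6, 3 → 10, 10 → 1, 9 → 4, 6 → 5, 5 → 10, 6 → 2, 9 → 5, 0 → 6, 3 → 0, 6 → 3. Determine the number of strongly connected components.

{0, 1, 2, 3, 4, 5, 6, 8, 9, 10} are all mutually reachable — one SCC of size 10.
{7} is an SCC by itself.
That gives 2 strongly connected components.

2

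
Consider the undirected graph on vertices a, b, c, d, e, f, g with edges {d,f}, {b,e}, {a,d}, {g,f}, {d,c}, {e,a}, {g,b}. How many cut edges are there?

The edges on the cycle g-b-e-a-d-f-g are not bridges since each lies on that cycle.
But removing d–c disconnects d from c — this is a bridge.

1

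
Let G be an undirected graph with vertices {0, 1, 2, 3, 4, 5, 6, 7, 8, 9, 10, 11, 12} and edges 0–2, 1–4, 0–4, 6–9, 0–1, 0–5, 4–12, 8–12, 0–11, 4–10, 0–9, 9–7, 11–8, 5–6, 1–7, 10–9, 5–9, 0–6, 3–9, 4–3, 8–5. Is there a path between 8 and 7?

Yes

From 8 we can reach 0, 1, 2, 3, 4, 5, 6, 7, 8, 9, 10, 11, 12, which includes 7.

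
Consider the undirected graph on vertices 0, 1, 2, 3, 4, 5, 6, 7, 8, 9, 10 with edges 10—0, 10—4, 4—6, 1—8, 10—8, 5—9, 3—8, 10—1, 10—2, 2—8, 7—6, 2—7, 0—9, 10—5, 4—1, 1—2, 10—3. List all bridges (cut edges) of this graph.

none

The edges on the cycle 10-3-8-10 are not bridges since each lies on that cycle.
Every edge lies on some cycle, so there are no bridges.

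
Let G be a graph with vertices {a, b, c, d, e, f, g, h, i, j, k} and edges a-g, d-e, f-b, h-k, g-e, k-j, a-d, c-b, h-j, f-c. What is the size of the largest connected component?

i is isolated — a component by itself.
Starting from b we can reach b, c, f. That is one component of size 3.
Starting from h we can reach h, j, k. That is one component of size 3.
Starting from a we can reach a, d, e, g. That is one component of size 4.
The largest has 4 vertices.

4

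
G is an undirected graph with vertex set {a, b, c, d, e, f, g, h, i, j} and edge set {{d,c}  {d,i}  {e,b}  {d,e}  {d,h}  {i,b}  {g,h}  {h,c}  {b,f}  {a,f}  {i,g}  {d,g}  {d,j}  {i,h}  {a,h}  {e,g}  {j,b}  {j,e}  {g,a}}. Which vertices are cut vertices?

none

Removing j, for instance, still leaves 1 component. No single vertex removal increases the component count — the graph has no articulation points.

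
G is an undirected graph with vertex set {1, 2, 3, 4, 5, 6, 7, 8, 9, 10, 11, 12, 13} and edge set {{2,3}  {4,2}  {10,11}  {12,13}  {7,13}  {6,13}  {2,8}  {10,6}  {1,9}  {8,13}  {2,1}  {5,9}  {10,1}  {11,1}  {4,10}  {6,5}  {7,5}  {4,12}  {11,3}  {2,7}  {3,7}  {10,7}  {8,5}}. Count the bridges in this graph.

0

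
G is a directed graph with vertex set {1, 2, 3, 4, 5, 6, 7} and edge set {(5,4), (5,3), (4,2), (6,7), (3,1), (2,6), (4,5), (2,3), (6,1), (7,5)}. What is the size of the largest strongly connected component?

5

{2, 4, 5, 6, 7} are all mutually reachable — one SCC of size 5.
{3} is an SCC by itself.
{1} is an SCC by itself.
The largest has 5 vertices.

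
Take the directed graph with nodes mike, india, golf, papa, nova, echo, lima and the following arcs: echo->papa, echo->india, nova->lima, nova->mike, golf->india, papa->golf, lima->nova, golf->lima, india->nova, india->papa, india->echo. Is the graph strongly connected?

There is no directed path from nova to echo, so the graph is not strongly connected.

No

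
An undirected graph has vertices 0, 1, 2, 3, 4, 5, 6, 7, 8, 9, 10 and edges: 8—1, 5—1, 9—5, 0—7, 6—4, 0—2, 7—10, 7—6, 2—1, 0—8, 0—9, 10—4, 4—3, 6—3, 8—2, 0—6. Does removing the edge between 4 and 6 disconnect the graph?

No

After removing 4—6, the path 4-3-6 still connects them, so the edge is not a bridge.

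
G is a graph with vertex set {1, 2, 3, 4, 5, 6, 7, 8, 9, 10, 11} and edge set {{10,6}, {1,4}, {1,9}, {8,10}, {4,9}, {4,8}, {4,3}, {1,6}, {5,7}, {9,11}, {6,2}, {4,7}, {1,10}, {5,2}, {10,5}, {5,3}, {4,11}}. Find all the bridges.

none

The edges on the cycle 1-4-8-10-1 are not bridges since each lies on that cycle.
Every edge lies on some cycle, so there are no bridges.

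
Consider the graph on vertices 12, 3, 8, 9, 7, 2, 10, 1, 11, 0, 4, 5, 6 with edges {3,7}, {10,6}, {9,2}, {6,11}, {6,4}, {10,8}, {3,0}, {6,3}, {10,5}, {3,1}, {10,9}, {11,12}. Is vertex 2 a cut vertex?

No

Deleting 2 leaves 1 component (was 1), so 2 is not a cut vertex.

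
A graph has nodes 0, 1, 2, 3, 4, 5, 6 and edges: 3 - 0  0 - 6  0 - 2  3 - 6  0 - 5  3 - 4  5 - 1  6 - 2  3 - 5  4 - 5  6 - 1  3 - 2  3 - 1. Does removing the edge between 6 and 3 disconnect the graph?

After removing 6 - 3, the path 6-0-3 still connects them, so the edge is not a bridge.

No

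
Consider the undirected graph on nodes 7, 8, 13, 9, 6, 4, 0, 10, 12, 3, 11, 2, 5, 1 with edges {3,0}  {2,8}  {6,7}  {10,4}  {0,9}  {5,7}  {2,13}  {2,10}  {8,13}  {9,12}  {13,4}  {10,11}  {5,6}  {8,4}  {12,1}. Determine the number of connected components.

Starting from 5 we can reach 5, 6, 7. That is one component of size 3.
Starting from 0 we can reach 0, 1, 3, 9, 12. That is one component of size 5.
Starting from 2 we can reach 2, 4, 8, 10, 11, 13. That is one component of size 6.
Total: 3 components.

3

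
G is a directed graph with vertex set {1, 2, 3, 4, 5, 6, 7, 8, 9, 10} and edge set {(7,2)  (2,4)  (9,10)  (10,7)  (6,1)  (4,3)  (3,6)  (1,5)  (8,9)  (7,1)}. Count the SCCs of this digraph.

{9} is an SCC by itself.
{6} is an SCC by itself.
{10} is an SCC by itself.
{2} is an SCC by itself.
{8} is an SCC by itself.
(and 5 more singleton SCCs)
That gives 10 strongly connected components.

10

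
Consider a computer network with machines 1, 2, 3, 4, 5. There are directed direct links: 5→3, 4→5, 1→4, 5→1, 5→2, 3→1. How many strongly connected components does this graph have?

2

{1, 3, 4, 5} are all mutually reachable — one SCC of size 4.
{2} is an SCC by itself.
That gives 2 strongly connected components.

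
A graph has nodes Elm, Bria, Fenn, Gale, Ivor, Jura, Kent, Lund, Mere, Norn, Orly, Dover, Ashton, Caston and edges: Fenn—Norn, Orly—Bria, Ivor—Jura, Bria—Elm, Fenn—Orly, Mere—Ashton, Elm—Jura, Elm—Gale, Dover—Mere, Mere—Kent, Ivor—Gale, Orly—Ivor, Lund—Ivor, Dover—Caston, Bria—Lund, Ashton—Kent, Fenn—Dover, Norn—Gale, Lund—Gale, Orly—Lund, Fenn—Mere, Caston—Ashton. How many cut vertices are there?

Removing Fenn increases the component count from 1 to 2, so Fenn is a cut vertex.
By contrast removing Ashton leaves 1 component; it is not a cut vertex. No other vertex is a cut vertex either.

1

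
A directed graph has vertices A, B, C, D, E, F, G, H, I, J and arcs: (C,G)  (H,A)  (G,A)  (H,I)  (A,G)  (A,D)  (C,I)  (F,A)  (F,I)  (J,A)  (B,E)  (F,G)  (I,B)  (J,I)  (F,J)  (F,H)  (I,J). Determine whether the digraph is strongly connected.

No

There is no directed path from D to F, so the graph is not strongly connected.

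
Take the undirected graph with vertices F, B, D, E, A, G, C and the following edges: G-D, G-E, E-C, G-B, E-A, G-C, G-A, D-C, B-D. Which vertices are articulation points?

Removing G, for instance, still leaves 2 components. No single vertex removal increases the component count — the graph has no articulation points.

none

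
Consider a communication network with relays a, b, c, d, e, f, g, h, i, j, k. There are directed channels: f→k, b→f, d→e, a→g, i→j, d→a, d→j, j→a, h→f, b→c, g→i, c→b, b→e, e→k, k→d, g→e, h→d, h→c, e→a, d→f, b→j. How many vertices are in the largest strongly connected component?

{a, d, e, f, g, i, j, k} are all mutually reachable — one SCC of size 8.
{b, c} are all mutually reachable — one SCC of size 2.
{h} is an SCC by itself.
The largest has 8 vertices.

8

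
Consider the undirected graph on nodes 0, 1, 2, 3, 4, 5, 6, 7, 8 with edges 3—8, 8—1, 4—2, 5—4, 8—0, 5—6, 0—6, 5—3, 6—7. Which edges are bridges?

1-8, 2-4, 4-5, 6-7

The edges on the cycle 5-3-8-0-6-5 are not bridges since each lies on that cycle.
But removing 5—4 disconnects 5 from 4; removing 6—7 disconnects 6 from 7; removing 8—1 disconnects 8 from 1; removing 2—4 disconnects 2 from 4 — these are bridges.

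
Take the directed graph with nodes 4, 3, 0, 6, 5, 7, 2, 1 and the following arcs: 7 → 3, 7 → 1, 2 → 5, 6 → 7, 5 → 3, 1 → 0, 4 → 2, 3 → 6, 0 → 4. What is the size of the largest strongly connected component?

8

{0, 1, 2, 3, 4, 5, 6, 7} are all mutually reachable — one SCC of size 8.
The largest has 8 vertices.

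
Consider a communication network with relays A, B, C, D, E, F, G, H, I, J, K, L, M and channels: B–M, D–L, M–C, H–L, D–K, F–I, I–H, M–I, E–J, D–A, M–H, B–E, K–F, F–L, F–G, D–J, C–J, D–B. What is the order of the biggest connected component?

13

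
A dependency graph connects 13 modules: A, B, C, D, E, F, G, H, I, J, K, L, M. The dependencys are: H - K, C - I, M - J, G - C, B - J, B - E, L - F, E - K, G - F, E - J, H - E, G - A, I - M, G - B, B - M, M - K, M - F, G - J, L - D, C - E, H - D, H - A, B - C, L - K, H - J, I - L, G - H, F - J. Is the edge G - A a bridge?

After removing G - A, the path G-H-A still connects them, so the edge is not a bridge.

No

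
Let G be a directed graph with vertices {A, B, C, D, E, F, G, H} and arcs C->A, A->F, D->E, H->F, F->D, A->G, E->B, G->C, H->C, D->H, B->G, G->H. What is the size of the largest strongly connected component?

{A, B, C, D, E, F, G, H} are all mutually reachable — one SCC of size 8.
The largest has 8 vertices.

8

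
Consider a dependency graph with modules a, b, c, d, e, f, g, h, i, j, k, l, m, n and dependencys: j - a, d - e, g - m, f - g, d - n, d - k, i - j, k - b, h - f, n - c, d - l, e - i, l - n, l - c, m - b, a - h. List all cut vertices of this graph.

Removing d increases the component count from 1 to 2, so d is a cut vertex.
By contrast removing g leaves 1 component; it is not a cut vertex. No other vertex is a cut vertex either.

d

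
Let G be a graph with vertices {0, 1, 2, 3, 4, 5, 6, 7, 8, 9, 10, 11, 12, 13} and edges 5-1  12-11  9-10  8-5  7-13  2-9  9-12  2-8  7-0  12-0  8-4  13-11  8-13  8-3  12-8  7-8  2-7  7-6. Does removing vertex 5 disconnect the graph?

Yes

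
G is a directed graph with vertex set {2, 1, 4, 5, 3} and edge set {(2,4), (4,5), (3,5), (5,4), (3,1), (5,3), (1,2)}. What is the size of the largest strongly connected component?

{1, 2, 3, 4, 5} are all mutually reachable — one SCC of size 5.
The largest has 5 vertices.

5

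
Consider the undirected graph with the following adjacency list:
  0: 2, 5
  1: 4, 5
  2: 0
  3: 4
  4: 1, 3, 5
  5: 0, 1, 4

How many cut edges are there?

3

The edges on the cycle 5-4-1-5 are not bridges since each lies on that cycle.
But removing 0-2 disconnects 0 from 2; removing 4-3 disconnects 4 from 3; removing 5-0 disconnects 5 from 0 — these are bridges.
That makes 3 bridges.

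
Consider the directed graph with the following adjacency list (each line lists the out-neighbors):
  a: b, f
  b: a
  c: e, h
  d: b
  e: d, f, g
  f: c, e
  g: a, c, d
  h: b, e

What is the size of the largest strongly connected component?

8

{a, b, c, d, e, f, g, h} are all mutually reachable — one SCC of size 8.
The largest has 8 vertices.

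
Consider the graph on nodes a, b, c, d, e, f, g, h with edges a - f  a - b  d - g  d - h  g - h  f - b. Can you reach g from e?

No

The component containing e is {e}, and g is not in it.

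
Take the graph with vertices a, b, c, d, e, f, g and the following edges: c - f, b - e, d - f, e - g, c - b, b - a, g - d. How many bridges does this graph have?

1

The edges on the cycle c-b-e-g-d-f-c are not bridges since each lies on that cycle.
But removing b - a disconnects b from a — this is a bridge.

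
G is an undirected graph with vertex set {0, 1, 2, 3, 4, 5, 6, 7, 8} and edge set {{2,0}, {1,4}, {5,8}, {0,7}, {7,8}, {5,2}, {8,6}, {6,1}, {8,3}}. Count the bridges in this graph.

The edges on the cycle 5-2-0-7-8-5 are not bridges since each lies on that cycle.
But removing 8 - 6 disconnects 8 from 6; removing 6 - 1 disconnects 6 from 1; removing 4 - 1 disconnects 4 from 1; removing 8 - 3 disconnects 8 from 3 — these are bridges.
That makes 4 bridges.

4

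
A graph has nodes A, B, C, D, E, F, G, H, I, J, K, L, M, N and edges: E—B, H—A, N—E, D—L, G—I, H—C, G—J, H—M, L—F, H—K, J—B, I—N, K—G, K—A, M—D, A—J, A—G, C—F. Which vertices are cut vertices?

Removing H increases the component count from 1 to 2, so H is a cut vertex.
By contrast removing C leaves 1 component; it is not a cut vertex. No other vertex is a cut vertex either.

H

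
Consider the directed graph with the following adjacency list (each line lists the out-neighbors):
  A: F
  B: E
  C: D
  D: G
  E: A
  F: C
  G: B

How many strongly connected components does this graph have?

{A, B, C, D, E, F, G} are all mutually reachable — one SCC of size 7.
That gives 1 strongly connected component.

1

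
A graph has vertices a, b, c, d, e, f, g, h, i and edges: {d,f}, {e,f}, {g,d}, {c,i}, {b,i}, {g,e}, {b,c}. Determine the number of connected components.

a is isolated — a component by itself.
h is isolated — a component by itself.
Starting from b we can reach b, c, i. That is one component of size 3.
Starting from d we can reach d, e, f, g. That is one component of size 4.
Total: 4 components.

4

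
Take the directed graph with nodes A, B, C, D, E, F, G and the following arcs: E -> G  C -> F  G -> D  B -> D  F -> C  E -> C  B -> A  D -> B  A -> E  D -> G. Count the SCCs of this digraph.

2

{A, B, D, E, G} are all mutually reachable — one SCC of size 5.
{C, F} are all mutually reachable — one SCC of size 2.
That gives 2 strongly connected components.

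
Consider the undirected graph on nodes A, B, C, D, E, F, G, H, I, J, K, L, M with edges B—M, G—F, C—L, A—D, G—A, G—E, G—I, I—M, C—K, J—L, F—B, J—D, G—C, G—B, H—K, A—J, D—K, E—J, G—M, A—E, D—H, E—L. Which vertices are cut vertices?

G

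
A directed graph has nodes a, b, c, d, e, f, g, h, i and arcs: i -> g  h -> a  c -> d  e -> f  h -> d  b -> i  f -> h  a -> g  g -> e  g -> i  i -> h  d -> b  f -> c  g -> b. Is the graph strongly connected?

Yes

From e we can reach every vertex (a, b, c, d, e, f, g, h, i), and every vertex can reach e (a, b, c, d, e, f, g, h, i). So the whole graph is one strongly connected component.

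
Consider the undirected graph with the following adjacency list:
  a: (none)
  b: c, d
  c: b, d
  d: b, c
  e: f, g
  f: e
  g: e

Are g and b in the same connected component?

The component containing g is {e, f, g}, and b is not in it.

No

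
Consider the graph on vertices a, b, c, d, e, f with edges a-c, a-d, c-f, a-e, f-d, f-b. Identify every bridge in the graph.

a-e, b-f

The edges on the cycle a-c-f-d-a are not bridges since each lies on that cycle.
But removing f-b disconnects f from b; removing a-e disconnects a from e — these are bridges.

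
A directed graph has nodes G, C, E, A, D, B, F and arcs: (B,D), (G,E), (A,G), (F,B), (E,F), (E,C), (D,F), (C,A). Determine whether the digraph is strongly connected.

No

There is no directed path from F to E, so the graph is not strongly connected.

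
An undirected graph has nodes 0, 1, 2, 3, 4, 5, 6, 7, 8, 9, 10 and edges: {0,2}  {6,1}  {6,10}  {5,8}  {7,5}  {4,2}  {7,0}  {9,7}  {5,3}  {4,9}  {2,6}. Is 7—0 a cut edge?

No

After removing 7—0, the path 7-9-4-2-0 still connects them, so the edge is not a bridge.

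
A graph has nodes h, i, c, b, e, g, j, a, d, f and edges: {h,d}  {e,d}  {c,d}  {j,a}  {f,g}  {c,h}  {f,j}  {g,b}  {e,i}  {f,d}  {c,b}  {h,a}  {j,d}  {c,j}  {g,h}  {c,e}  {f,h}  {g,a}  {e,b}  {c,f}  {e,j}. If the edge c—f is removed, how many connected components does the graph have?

1

c and f are still connected via c-j-f, so the component count stays at 1.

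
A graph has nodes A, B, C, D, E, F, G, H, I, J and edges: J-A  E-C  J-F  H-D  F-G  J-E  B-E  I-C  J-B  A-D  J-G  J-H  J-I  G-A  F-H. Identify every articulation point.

J

Removing J increases the component count from 1 to 2, so J is a cut vertex.
By contrast removing D leaves 1 component; it is not a cut vertex. No other vertex is a cut vertex either.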